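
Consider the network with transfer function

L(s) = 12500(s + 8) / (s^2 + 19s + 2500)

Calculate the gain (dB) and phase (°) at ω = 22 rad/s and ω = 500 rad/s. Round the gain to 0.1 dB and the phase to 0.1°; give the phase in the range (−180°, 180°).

ω = 22: 43.1 dB, 58.3°; ω = 500: 28.0 dB, -88.7°

At s = jω = j22:
zero (s+8): 8 + j22 → |·| = √(8²+22²) = √548 ≈ 23.409, ∠ = arctan(22/8) ≈ 70.02°
quadratic: (j22)² + 19·j22 + 2500 = 2016 + j418 → |·| ≈ 2058.9, ∠ ≈ 11.71°
|L| = 12500 · 23.409 / 2058.9 ≈ 142.12
Gain = 20 log₁₀(142.12) ≈ 43.05 dB
∠L = 70.02° − 11.71° = 58.31°

At s = jω = j500:
zero (s+8): 8 + j500 → |·| = √(8²+500²) = √250064 ≈ 500.06, ∠ = arctan(500/8) ≈ 89.08°
quadratic: (j500)² + 19·j500 + 2500 = -247500 + j9500 → |·| ≈ 2.4768e+05, ∠ ≈ 177.80°
|L| = 12500 · 500.06 / 2.4768e+05 ≈ 25.237
Gain = 20 log₁₀(25.237) ≈ 28.04 dB
∠L = 89.08° − 177.80° = -88.72°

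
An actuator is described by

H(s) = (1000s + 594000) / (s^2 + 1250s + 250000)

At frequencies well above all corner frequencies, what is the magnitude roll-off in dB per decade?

Each pole contributes −20 dB/decade at high frequency; each zero contributes +20 dB/decade.
Net: 1 zero(s) − 2 pole(s) → -20 dB/decade.

-20 dB/decade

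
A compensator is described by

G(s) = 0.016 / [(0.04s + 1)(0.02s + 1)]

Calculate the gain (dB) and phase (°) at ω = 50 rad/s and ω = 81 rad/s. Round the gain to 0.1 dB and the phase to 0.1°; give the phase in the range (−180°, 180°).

ω = 50: -45.9 dB, -108.4°; ω = 81: -52.1 dB, -131.2°

At ω = 50 rad/s:
pole (1 + j50·0.04) = 1 + j2 → |·| ≈ 2.2361, ∠ ≈ 63.43°
pole (1 + j50·0.02) = 1 + j1 → |·| ≈ 1.4142, ∠ ≈ 45.00°
|G| = 0.016 · 1 / (2.2361 · 1.4142) ≈ 0.0050596
Gain = 20 log₁₀(0.0050596) ≈ -45.92 dB
∠G = (0°) − (63.43° + 45.00°) = -108.43°

At ω = 81 rad/s:
pole (1 + j81·0.04) = 1 + j3.24 → |·| ≈ 3.3908, ∠ ≈ 72.85°
pole (1 + j81·0.02) = 1 + j1.62 → |·| ≈ 1.9038, ∠ ≈ 58.31°
|G| = 0.016 · 1 / (3.3908 · 1.9038) ≈ 0.0024785
Gain = 20 log₁₀(0.0024785) ≈ -52.12 dB
∠G = (0°) − (72.85° + 58.31°) = -131.16°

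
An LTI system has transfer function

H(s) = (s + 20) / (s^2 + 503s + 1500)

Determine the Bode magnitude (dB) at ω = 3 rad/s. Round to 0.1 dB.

Substitute s = j3:
Numerator: (j3) + 20 = 20 + j3
Denominator: (j3)^2 + 503(j3) + 1500 = 1491 + j1509
|N| = √(20² + 3²) ≈ 20.224, ∠N ≈ 8.53°
|D| = √(1491² + 1509²) ≈ 2121.4, ∠D ≈ 45.34°
|H| = 20.224 / 2121.4 ≈ 0.0095333
Gain = 20 log₁₀(0.0095333) ≈ -40.42 dB

-40.4 dB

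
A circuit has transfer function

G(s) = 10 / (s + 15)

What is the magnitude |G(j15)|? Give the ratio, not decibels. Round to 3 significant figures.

Substitute s = j15:
Numerator: 10 = 10 + j0
Denominator: (j15) + 15 = 15 + j15
|N| = √(10² + 0²) ≈ 10, ∠N ≈ 0.00°
|D| = √(15² + 15²) ≈ 21.213, ∠D ≈ 45.00°
|G| = 10 / 21.213 ≈ 0.47141

0.471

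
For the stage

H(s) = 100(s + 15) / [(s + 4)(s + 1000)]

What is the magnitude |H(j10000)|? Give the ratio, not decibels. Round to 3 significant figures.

0.00995

At s = jω = j10000:
zero (s+15): 15 + j10000 → |·| = √(15²+10000²) = √100000225 ≈ 10000, ∠ = arctan(10000/15) ≈ 89.91°
pole (s+4): 4 + j10000 → |·| = √(4²+10000²) = √100000016 ≈ 10000, ∠ = arctan(10000/4) ≈ 89.98°
pole (s+1000): 1000 + j10000 → |·| = √(1000²+10000²) = √101000000 ≈ 10050, ∠ = arctan(10000/1000) ≈ 84.29°
|H| = 100 · 10000 / 1.005e+08 ≈ 0.0099502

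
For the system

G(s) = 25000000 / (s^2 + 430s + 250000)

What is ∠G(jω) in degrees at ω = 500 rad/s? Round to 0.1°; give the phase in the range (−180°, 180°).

-90.0°

At s = jω = j500:
quadratic: (j500)² + 430·j500 + 250000 = 0 + j215000 → |·| ≈ 2.15e+05, ∠ ≈ 90.00°
∠G = 0.00° − 90.00° = -90.00°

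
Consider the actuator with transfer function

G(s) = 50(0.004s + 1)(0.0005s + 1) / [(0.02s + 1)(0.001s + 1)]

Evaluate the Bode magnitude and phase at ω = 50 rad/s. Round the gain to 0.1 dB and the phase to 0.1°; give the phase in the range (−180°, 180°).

At ω = 50 rad/s:
zero (1 + j50·0.004) = 1 + j0.2 → |·| ≈ 1.0198, ∠ ≈ 11.31°
zero (1 + j50·0.0005) = 1 + j0.025 → |·| ≈ 1.0003, ∠ ≈ 1.43°
pole (1 + j50·0.02) = 1 + j1 → |·| ≈ 1.4142, ∠ ≈ 45.00°
pole (1 + j50·0.001) = 1 + j0.05 → |·| ≈ 1.0012, ∠ ≈ 2.86°
|G| = 50 · 1.0198 · 1.0003 / (1.4142 · 1.0012) ≈ 36.023
Gain = 20 log₁₀(36.023) ≈ 31.13 dB
∠G = (11.31° + 1.43°) − (45.00° + 2.86°) = -35.12°

31.1 dB, -35.1°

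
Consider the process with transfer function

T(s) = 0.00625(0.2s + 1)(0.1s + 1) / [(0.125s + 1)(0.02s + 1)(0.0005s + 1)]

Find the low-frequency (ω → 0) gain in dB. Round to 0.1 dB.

-44.1 dB

T(0) = 0.00625 · 1 / 1 = 0.00625
20 log₁₀(0.00625) ≈ -44.08 dB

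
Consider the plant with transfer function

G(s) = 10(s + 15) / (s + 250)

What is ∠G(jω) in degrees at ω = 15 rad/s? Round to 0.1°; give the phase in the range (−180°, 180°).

At s = jω = j15:
zero (s+15): 15 + j15 → |·| = √(15²+15²) = √450 ≈ 21.213, ∠ = arctan(15/15) ≈ 45.00°
pole (s+250): 250 + j15 → |·| = √(250²+15²) = √62725 ≈ 250.45, ∠ = arctan(15/250) ≈ 3.43°
∠G = 45.00° − 3.43° = 41.57°

41.6°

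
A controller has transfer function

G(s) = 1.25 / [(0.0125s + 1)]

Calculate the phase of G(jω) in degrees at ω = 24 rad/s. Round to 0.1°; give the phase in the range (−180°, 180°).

-16.7°

At ω = 24 rad/s:
pole (1 + j24·0.0125) = 1 + j0.3 → |·| ≈ 1.044, ∠ ≈ 16.70°
∠G = (0°) − (16.70°) = -16.70°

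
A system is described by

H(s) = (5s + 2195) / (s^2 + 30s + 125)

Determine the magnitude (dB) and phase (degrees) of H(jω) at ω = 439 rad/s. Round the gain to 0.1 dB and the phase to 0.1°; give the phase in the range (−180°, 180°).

Substitute s = j439:
Numerator: 5(j439) + 2195 = 2195 + j2195
Denominator: (j439)^2 + 30(j439) + 125 = -192596 + j13170
|N| = √(2195² + 2195²) ≈ 3104.2, ∠N ≈ 45.00°
|D| = √(192596² + 13170²) ≈ 1.9305e+05, ∠D ≈ 176.09°
|H| = 3104.2 / 1.9305e+05 ≈ 0.01608
Gain = 20 log₁₀(0.01608) ≈ -35.87 dB
∠H = 45.00° − 176.09° = -131.09°

-35.9 dB, -131.1°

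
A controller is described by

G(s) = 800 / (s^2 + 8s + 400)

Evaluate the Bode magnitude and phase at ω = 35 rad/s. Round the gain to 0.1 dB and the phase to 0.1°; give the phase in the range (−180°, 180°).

-0.7 dB, -161.3°

At s = jω = j35:
quadratic: (j35)² + 8·j35 + 400 = -825 + j280 → |·| ≈ 871.22, ∠ ≈ 161.25°
|G| = 800 / 871.22 ≈ 0.91825
Gain = 20 log₁₀(0.91825) ≈ -0.74 dB
∠G = 0.00° − 161.25° = -161.25°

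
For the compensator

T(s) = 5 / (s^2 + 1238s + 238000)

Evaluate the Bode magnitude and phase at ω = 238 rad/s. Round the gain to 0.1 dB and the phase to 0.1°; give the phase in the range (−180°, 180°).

Substitute s = j238:
Numerator: 5 = 5 + j0
Denominator: (j238)^2 + 1238(j238) + 238000 = 181356 + j294644
|N| = √(5² + 0²) ≈ 5, ∠N ≈ 0.00°
|D| = √(181356² + 294644²) ≈ 3.4598e+05, ∠D ≈ 58.39°
|T| = 5 / 3.4598e+05 ≈ 1.4452e-05
Gain = 20 log₁₀(1.4452e-05) ≈ -96.80 dB
∠T = 0.00° − 58.39° = -58.39°

-96.8 dB, -58.4°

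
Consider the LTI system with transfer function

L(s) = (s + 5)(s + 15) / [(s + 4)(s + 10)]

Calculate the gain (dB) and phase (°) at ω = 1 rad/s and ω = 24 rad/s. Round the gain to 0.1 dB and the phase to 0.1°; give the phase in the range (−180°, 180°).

ω = 1: 5.3 dB, -4.6°; ω = 24: 0.8 dB, -11.7°

At s = jω = j1:
zero (s+5): 5 + j1 → |·| = √(5²+1²) = √26 ≈ 5.099, ∠ = arctan(1/5) ≈ 11.31°
zero (s+15): 15 + j1 → |·| = √(15²+1²) = √226 ≈ 15.033, ∠ = arctan(1/15) ≈ 3.81°
pole (s+4): 4 + j1 → |·| = √(4²+1²) = √17 ≈ 4.1231, ∠ = arctan(1/4) ≈ 14.04°
pole (s+10): 10 + j1 → |·| = √(10²+1²) = √101 ≈ 10.05, ∠ = arctan(1/10) ≈ 5.71°
|L| = 1 · 76.653 / 41.437 ≈ 1.8499
Gain = 20 log₁₀(1.8499) ≈ 5.34 dB
∠L = 15.12° − 19.75° = -4.63°

At s = jω = j24:
zero (s+5): 5 + j24 → |·| = √(5²+24²) = √601 ≈ 24.515, ∠ = arctan(24/5) ≈ 78.23°
zero (s+15): 15 + j24 → |·| = √(15²+24²) = √801 ≈ 28.302, ∠ = arctan(24/15) ≈ 57.99°
pole (s+4): 4 + j24 → |·| = √(4²+24²) = √592 ≈ 24.331, ∠ = arctan(24/4) ≈ 80.54°
pole (s+10): 10 + j24 → |·| = √(10²+24²) = √676 ≈ 26, ∠ = arctan(24/10) ≈ 67.38°
|L| = 1 · 693.82 / 632.61 ≈ 1.0968
Gain = 20 log₁₀(1.0968) ≈ 0.80 dB
∠L = 136.22° − 147.92° = -11.70°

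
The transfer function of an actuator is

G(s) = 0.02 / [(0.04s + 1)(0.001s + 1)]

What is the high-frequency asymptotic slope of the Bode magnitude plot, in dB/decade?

Each pole contributes −20 dB/decade at high frequency; each zero contributes +20 dB/decade.
Net: 0 zero(s) − 2 pole(s) → -40 dB/decade.

-40 dB/decade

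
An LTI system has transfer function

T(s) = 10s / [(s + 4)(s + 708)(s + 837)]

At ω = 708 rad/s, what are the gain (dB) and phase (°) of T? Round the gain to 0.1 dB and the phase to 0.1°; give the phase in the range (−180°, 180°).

-100.8 dB, -84.9°

At s = jω = j708:
zero at origin: s = j708 → |·| = 708, ∠ = 90.00°
pole (s+4): 4 + j708 → |·| = √(4²+708²) = √501280 ≈ 708.01, ∠ = arctan(708/4) ≈ 89.68°
pole (s+708): 708 + j708 → |·| = √(708²+708²) = √1002528 ≈ 1001.3, ∠ = arctan(708/708) ≈ 45.00°
pole (s+837): 837 + j708 → |·| = √(837²+708²) = √1201833 ≈ 1096.3, ∠ = arctan(708/837) ≈ 40.23°
|T| = 10 · 708 / 7.772e+08 ≈ 9.1096e-06
Gain = 20 log₁₀(9.1096e-06) ≈ -100.81 dB
∠T = 90.00° − 174.91° = -84.91°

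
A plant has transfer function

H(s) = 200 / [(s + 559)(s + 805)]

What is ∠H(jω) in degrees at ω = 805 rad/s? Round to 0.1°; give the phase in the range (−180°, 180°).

At s = jω = j805:
pole (s+559): 559 + j805 → |·| = √(559²+805²) = √960506 ≈ 980.05, ∠ = arctan(805/559) ≈ 55.22°
pole (s+805): 805 + j805 → |·| = √(805²+805²) = √1296050 ≈ 1138.4, ∠ = arctan(805/805) ≈ 45.00°
∠H = 0.00° − 100.22° = -100.22°

-100.2°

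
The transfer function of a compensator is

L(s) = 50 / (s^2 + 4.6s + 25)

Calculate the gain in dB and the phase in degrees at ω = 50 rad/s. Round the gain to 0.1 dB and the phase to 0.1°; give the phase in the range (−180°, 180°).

-33.9 dB, -174.7°

At s = jω = j50:
quadratic: (j50)² + 4.6·j50 + 25 = -2475 + j230 → |·| ≈ 2485.7, ∠ ≈ 174.69°
|L| = 50 / 2485.7 ≈ 0.020115
Gain = 20 log₁₀(0.020115) ≈ -33.93 dB
∠L = 0.00° − 174.69° = -174.69°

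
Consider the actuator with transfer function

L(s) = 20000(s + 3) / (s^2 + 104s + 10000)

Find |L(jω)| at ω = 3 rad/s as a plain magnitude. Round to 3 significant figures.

At s = jω = j3:
zero (s+3): 3 + j3 → |·| = √(3²+3²) = √18 ≈ 4.2426, ∠ = arctan(3/3) ≈ 45.00°
quadratic: (j3)² + 104·j3 + 10000 = 9991 + j312 → |·| ≈ 9995.9, ∠ ≈ 1.79°
|L| = 20000 · 4.2426 / 9995.9 ≈ 8.4887

8.49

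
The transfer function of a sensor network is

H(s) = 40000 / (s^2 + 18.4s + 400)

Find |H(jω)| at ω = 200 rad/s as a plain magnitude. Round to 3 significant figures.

At s = jω = j200:
quadratic: (j200)² + 18.4·j200 + 400 = -39600 + j3680 → |·| ≈ 39771, ∠ ≈ 174.69°
|H| = 40000 / 39771 ≈ 1.0058

1.01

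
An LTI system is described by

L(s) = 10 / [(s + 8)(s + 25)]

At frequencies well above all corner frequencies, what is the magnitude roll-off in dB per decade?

Each pole contributes −20 dB/decade at high frequency; each zero contributes +20 dB/decade.
Net: 0 zero(s) − 2 pole(s) → -40 dB/decade.

-40 dB/decade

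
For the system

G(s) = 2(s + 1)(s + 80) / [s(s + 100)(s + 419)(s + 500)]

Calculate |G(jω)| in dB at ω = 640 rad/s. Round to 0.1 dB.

At s = jω = j640:
zero (s+1): 1 + j640 → |·| = √(1²+640²) = √409601 ≈ 640, ∠ = arctan(640/1) ≈ 89.91°
zero (s+80): 80 + j640 → |·| = √(80²+640²) = √416000 ≈ 644.98, ∠ = arctan(640/80) ≈ 82.87°
pole (s+100): 100 + j640 → |·| = √(100²+640²) = √419600 ≈ 647.77, ∠ = arctan(640/100) ≈ 81.12°
pole (s+419): 419 + j640 → |·| = √(419²+640²) = √585161 ≈ 764.96, ∠ = arctan(640/419) ≈ 56.79°
pole (s+500): 500 + j640 → |·| = √(500²+640²) = √659600 ≈ 812.16, ∠ = arctan(640/500) ≈ 52.00°
pole at origin: |s| = 640, ∠ = 90.00° (in denominator)
|G| = 2 · 4.1279e+05 / 2.5756e+11 ≈ 3.2054e-06
Gain = 20 log₁₀(3.2054e-06) ≈ -109.88 dB

-109.9 dB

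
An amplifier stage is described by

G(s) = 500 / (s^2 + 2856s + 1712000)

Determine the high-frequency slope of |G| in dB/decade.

-40 dB/decade

Each pole contributes −20 dB/decade at high frequency; each zero contributes +20 dB/decade.
Net: 0 zero(s) − 2 pole(s) → -40 dB/decade.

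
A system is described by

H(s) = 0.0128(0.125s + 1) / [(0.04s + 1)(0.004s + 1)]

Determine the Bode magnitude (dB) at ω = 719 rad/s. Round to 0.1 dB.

-37.6 dB

At ω = 719 rad/s:
zero (1 + j719·0.125) = 1 + j89.875 → |·| ≈ 89.881, ∠ ≈ 89.36°
pole (1 + j719·0.04) = 1 + j28.76 → |·| ≈ 28.777, ∠ ≈ 88.01°
pole (1 + j719·0.004) = 1 + j2.876 → |·| ≈ 3.0449, ∠ ≈ 70.83°
|H| = 0.0128 · 89.881 / (28.777 · 3.0449) ≈ 0.01313
Gain = 20 log₁₀(0.01313) ≈ -37.63 dB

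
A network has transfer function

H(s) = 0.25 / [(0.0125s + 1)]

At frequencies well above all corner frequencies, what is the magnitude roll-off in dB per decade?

Each pole contributes −20 dB/decade at high frequency; each zero contributes +20 dB/decade.
Net: 0 zero(s) − 1 pole(s) → -20 dB/decade.

-20 dB/decade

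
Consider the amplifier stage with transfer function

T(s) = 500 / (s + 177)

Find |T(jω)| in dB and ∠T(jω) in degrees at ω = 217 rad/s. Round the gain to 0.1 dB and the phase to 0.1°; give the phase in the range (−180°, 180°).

5.0 dB, -50.8°

Substitute s = j217:
Numerator: 500 = 500 + j0
Denominator: (j217) + 177 = 177 + j217
|N| = √(500² + 0²) ≈ 500, ∠N ≈ 0.00°
|D| = √(177² + 217²) ≈ 280.03, ∠D ≈ 50.80°
|T| = 500 / 280.03 ≈ 1.7855
Gain = 20 log₁₀(1.7855) ≈ 5.04 dB
∠T = 0.00° − 50.80° = -50.80°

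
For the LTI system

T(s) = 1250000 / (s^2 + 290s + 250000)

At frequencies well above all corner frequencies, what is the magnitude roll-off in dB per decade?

Each pole contributes −20 dB/decade at high frequency; each zero contributes +20 dB/decade.
Net: 0 zero(s) − 2 pole(s) → -40 dB/decade.

-40 dB/decade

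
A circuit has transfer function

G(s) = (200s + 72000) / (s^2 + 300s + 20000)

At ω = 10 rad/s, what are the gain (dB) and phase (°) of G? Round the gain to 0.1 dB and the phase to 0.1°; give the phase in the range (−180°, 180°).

11.1 dB, -7.0°

Substitute s = j10:
Numerator: 200(j10) + 72000 = 72000 + j2000
Denominator: (j10)^2 + 300(j10) + 20000 = 19900 + j3000
|N| = √(72000² + 2000²) ≈ 72028, ∠N ≈ 1.59°
|D| = √(19900² + 3000²) ≈ 20125, ∠D ≈ 8.57°
|G| = 72028 / 20125 ≈ 3.579
Gain = 20 log₁₀(3.579) ≈ 11.08 dB
∠G = 1.59° − 8.57° = -6.98°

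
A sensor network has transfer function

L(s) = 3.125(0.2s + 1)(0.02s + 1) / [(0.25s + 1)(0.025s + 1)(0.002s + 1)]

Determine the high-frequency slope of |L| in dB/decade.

Each pole contributes −20 dB/decade at high frequency; each zero contributes +20 dB/decade.
Net: 2 zero(s) − 3 pole(s) → -20 dB/decade.

-20 dB/decade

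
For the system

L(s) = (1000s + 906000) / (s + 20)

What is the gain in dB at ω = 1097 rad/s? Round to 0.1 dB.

Substitute s = j1097:
Numerator: 1000(j1097) + 906000 = 906000 + j1097000
Denominator: (j1097) + 20 = 20 + j1097
|N| = √(906000² + 1097000²) ≈ 1.4228e+06, ∠N ≈ 50.45°
|D| = √(20² + 1097²) ≈ 1097.2, ∠D ≈ 88.96°
|L| = 1.4228e+06 / 1097.2 ≈ 1296.8
Gain = 20 log₁₀(1296.8) ≈ 62.26 dB

62.3 dB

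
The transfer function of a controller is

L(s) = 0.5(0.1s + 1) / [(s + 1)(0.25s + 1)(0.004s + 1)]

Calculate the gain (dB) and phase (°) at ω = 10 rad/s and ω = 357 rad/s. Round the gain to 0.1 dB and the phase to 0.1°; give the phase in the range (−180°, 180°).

At ω = 10 rad/s:
zero (1 + j10·0.1) = 1 + j1 → |·| ≈ 1.4142, ∠ ≈ 45.00°
pole (1 + j10·1) = 1 + j10 → |·| ≈ 10.05, ∠ ≈ 84.29°
pole (1 + j10·0.25) = 1 + j2.5 → |·| ≈ 2.6926, ∠ ≈ 68.20°
pole (1 + j10·0.004) = 1 + j0.04 → |·| ≈ 1.0008, ∠ ≈ 2.29°
|L| = 0.5 · 1.4142 / (10.05 · 2.6926 · 1.0008) ≈ 0.026109
Gain = 20 log₁₀(0.026109) ≈ -31.66 dB
∠L = (45.00°) − (84.29° + 68.20° + 2.29°) = -109.78°

At ω = 357 rad/s:
zero (1 + j357·0.1) = 1 + j35.7 → |·| ≈ 35.714, ∠ ≈ 88.40°
pole (1 + j357·1) = 1 + j357 → |·| ≈ 357, ∠ ≈ 89.84°
pole (1 + j357·0.25) = 1 + j89.25 → |·| ≈ 89.256, ∠ ≈ 89.36°
pole (1 + j357·0.004) = 1 + j1.428 → |·| ≈ 1.7433, ∠ ≈ 55.00°
|L| = 0.5 · 35.714 / (357 · 89.256 · 1.7433) ≈ 0.00032146
Gain = 20 log₁₀(0.00032146) ≈ -69.86 dB
∠L = (88.40°) − (89.84° + 89.36° + 55.00°) = -145.80°

ω = 10: -31.7 dB, -109.8°; ω = 357: -69.9 dB, -145.8°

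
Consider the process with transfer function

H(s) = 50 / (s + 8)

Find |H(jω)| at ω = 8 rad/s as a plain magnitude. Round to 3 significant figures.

At s = jω = j8:
pole (s+8): 8 + j8 → |·| = √(8²+8²) = √128 ≈ 11.314, ∠ = arctan(8/8) ≈ 45.00°
|H| = 50 / 11.314 ≈ 4.4193

4.42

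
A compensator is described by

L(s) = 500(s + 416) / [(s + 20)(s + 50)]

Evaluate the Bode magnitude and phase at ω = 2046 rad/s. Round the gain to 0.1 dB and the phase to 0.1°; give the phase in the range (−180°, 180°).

-12.1 dB, -99.5°

At s = jω = j2046:
zero (s+416): 416 + j2046 → |·| = √(416²+2046²) = √4359172 ≈ 2087.9, ∠ = arctan(2046/416) ≈ 78.51°
pole (s+20): 20 + j2046 → |·| = √(20²+2046²) = √4186516 ≈ 2046.1, ∠ = arctan(2046/20) ≈ 89.44°
pole (s+50): 50 + j2046 → |·| = √(50²+2046²) = √4188616 ≈ 2046.6, ∠ = arctan(2046/50) ≈ 88.60°
|L| = 500 · 2087.9 / 4.1875e+06 ≈ 0.2493
Gain = 20 log₁₀(0.2493) ≈ -12.07 dB
∠L = 78.51° − 178.04° = -99.53°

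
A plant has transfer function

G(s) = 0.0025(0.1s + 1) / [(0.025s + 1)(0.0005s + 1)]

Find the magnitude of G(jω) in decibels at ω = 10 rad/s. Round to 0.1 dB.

At ω = 10 rad/s:
zero (1 + j10·0.1) = 1 + j1 → |·| ≈ 1.4142, ∠ ≈ 45.00°
pole (1 + j10·0.025) = 1 + j0.25 → |·| ≈ 1.0308, ∠ ≈ 14.04°
pole (1 + j10·0.0005) = 1 + j0.005 → |·| ≈ 1, ∠ ≈ 0.29°
|G| = 0.0025 · 1.4142 / (1.0308 · 1) ≈ 0.0034299
Gain = 20 log₁₀(0.0034299) ≈ -49.29 dB

-49.3 dB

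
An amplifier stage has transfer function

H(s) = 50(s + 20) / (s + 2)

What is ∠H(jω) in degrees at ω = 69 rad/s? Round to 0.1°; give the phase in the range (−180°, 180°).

-14.5°

At s = jω = j69:
zero (s+20): 20 + j69 → |·| = √(20²+69²) = √5161 ≈ 71.84, ∠ = arctan(69/20) ≈ 73.84°
pole (s+2): 2 + j69 → |·| = √(2²+69²) = √4765 ≈ 69.029, ∠ = arctan(69/2) ≈ 88.34°
∠H = 73.84° − 88.34° = -14.50°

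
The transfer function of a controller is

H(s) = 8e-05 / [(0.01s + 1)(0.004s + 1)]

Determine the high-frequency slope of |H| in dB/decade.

-40 dB/decade

Each pole contributes −20 dB/decade at high frequency; each zero contributes +20 dB/decade.
Net: 0 zero(s) − 2 pole(s) → -40 dB/decade.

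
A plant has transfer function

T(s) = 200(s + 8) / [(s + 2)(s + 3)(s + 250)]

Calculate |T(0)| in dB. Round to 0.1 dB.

T(0) = 200·8 / (2·3·250) ≈ 1.0667
20 log₁₀(1.0667) ≈ 0.56 dB

0.6 dB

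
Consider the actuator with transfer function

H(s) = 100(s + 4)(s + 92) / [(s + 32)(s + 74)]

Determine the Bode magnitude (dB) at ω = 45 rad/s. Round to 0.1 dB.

39.7 dB

At s = jω = j45:
zero (s+4): 4 + j45 → |·| = √(4²+45²) = √2041 ≈ 45.177, ∠ = arctan(45/4) ≈ 84.92°
zero (s+92): 92 + j45 → |·| = √(92²+45²) = √10489 ≈ 102.42, ∠ = arctan(45/92) ≈ 26.06°
pole (s+32): 32 + j45 → |·| = √(32²+45²) = √3049 ≈ 55.218, ∠ = arctan(45/32) ≈ 54.58°
pole (s+74): 74 + j45 → |·| = √(74²+45²) = √7501 ≈ 86.608, ∠ = arctan(45/74) ≈ 31.30°
|H| = 100 · 4627 / 4782.3 ≈ 96.753
Gain = 20 log₁₀(96.753) ≈ 39.71 dB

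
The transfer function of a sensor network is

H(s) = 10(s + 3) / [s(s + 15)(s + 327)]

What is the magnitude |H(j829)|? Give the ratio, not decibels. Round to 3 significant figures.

At s = jω = j829:
zero (s+3): 3 + j829 → |·| = √(3²+829²) = √687250 ≈ 829.01, ∠ = arctan(829/3) ≈ 89.79°
pole (s+15): 15 + j829 → |·| = √(15²+829²) = √687466 ≈ 829.14, ∠ = arctan(829/15) ≈ 88.96°
pole (s+327): 327 + j829 → |·| = √(327²+829²) = √794170 ≈ 891.16, ∠ = arctan(829/327) ≈ 68.47°
pole at origin: |s| = 829, ∠ = 90.00° (in denominator)
|H| = 10 · 829.01 / 6.1255e+08 ≈ 1.3534e-05

1.35e-05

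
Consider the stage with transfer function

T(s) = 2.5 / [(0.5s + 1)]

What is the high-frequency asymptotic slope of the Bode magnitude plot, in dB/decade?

Each pole contributes −20 dB/decade at high frequency; each zero contributes +20 dB/decade.
Net: 0 zero(s) − 1 pole(s) → -20 dB/decade.

-20 dB/decade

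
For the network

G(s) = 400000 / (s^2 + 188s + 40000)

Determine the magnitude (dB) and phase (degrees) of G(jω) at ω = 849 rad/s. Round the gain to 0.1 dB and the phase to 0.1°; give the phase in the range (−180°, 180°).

At s = jω = j849:
quadratic: (j849)² + 188·j849 + 40000 = -680801 + j159612 → |·| ≈ 6.9926e+05, ∠ ≈ 166.81°
|G| = 400000 / 6.9926e+05 ≈ 0.57203
Gain = 20 log₁₀(0.57203) ≈ -4.85 dB
∠G = 0.00° − 166.81° = -166.81°

-4.9 dB, -166.8°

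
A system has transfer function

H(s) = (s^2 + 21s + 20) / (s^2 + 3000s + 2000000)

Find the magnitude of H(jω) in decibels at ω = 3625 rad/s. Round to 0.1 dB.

-1.5 dB

Substitute s = j3625:
Numerator: (j3625)^2 + 21(j3625) + 20 = -13140605 + j76125
Denominator: (j3625)^2 + 3000(j3625) + 2000000 = -11140625 + j10875000
|N| = √(13140605² + 76125²) ≈ 1.3141e+07, ∠N ≈ 179.67°
|D| = √(11140625² + 10875000²) ≈ 1.5569e+07, ∠D ≈ 135.69°
|H| = 1.3141e+07 / 1.5569e+07 ≈ 0.84405
Gain = 20 log₁₀(0.84405) ≈ -1.47 dB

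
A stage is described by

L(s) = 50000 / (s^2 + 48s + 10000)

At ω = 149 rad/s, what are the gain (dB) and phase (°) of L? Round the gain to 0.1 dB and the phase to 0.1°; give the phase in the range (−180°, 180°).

11.0 dB, -149.6°

At s = jω = j149:
quadratic: (j149)² + 48·j149 + 10000 = -12201 + j7152 → |·| ≈ 14143, ∠ ≈ 149.62°
|L| = 50000 / 14143 ≈ 3.5353
Gain = 20 log₁₀(3.5353) ≈ 10.97 dB
∠L = 0.00° − 149.62° = -149.62°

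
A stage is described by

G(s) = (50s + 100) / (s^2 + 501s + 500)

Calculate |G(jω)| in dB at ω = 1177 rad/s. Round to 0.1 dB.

Substitute s = j1177:
Numerator: 50(j1177) + 100 = 100 + j58850
Denominator: (j1177)^2 + 501(j1177) + 500 = -1384829 + j589677
|N| = √(100² + 58850²) ≈ 58850, ∠N ≈ 89.90°
|D| = √(1384829² + 589677²) ≈ 1.5051e+06, ∠D ≈ 156.94°
|G| = 58850 / 1.5051e+06 ≈ 0.0391
Gain = 20 log₁₀(0.0391) ≈ -28.16 dB

-28.2 dB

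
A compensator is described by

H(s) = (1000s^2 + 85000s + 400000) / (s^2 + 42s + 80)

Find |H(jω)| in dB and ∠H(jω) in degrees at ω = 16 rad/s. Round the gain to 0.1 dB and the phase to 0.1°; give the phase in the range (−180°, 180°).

65.9 dB, -20.7°

Substitute s = j16:
Numerator: 1000(j16)^2 + 85000(j16) + 400000 = 144000 + j1360000
Denominator: (j16)^2 + 42(j16) + 80 = -176 + j672
|N| = √(144000² + 1360000²) ≈ 1.3676e+06, ∠N ≈ 83.96°
|D| = √(176² + 672²) ≈ 694.67, ∠D ≈ 104.68°
|H| = 1.3676e+06 / 694.67 ≈ 1968.7
Gain = 20 log₁₀(1968.7) ≈ 65.88 dB
∠H = 83.96° − 104.68° = -20.72°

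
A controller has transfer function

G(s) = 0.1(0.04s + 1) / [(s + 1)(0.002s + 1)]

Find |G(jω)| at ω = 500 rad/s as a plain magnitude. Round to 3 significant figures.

0.00283

At ω = 500 rad/s:
zero (1 + j500·0.04) = 1 + j20 → |·| ≈ 20.025, ∠ ≈ 87.14°
pole (1 + j500·1) = 1 + j500 → |·| ≈ 500, ∠ ≈ 89.89°
pole (1 + j500·0.002) = 1 + j1 → |·| ≈ 1.4142, ∠ ≈ 45.00°
|G| = 0.1 · 20.025 / (500 · 1.4142) ≈ 0.002832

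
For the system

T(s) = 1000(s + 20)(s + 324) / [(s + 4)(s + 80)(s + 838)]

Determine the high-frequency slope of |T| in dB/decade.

-20 dB/decade

Each pole contributes −20 dB/decade at high frequency; each zero contributes +20 dB/decade.
Net: 2 zero(s) − 3 pole(s) → -20 dB/decade.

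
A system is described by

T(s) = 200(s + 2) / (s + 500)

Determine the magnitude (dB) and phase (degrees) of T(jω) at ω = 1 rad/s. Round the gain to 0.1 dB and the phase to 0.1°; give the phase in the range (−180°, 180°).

-1.0 dB, 26.5°

At s = jω = j1:
zero (s+2): 2 + j1 → |·| = √(2²+1²) = √5 ≈ 2.2361, ∠ = arctan(1/2) ≈ 26.57°
pole (s+500): 500 + j1 → |·| = √(500²+1²) = √250001 ≈ 500, ∠ = arctan(1/500) ≈ 0.11°
|T| = 200 · 2.2361 / 500 ≈ 0.89444
Gain = 20 log₁₀(0.89444) ≈ -0.97 dB
∠T = 26.57° − 0.11° = 26.46°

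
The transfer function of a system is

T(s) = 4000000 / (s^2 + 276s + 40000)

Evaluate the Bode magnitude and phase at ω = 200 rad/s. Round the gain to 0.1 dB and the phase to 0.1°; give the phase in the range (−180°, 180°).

37.2 dB, -90.0°

At s = jω = j200:
quadratic: (j200)² + 276·j200 + 40000 = 0 + j55200 → |·| ≈ 55200, ∠ ≈ 90.00°
|T| = 4000000 / 55200 ≈ 72.464
Gain = 20 log₁₀(72.464) ≈ 37.20 dB
∠T = 0.00° − 90.00° = -90.00°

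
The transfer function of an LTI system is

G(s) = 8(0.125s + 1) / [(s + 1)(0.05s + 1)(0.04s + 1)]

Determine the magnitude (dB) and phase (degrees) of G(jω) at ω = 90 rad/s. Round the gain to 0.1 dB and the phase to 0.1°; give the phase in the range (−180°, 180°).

At ω = 90 rad/s:
zero (1 + j90·0.125) = 1 + j11.25 → |·| ≈ 11.294, ∠ ≈ 84.92°
pole (1 + j90·1) = 1 + j90 → |·| ≈ 90.006, ∠ ≈ 89.36°
pole (1 + j90·0.05) = 1 + j4.5 → |·| ≈ 4.6098, ∠ ≈ 77.47°
pole (1 + j90·0.04) = 1 + j3.6 → |·| ≈ 3.7363, ∠ ≈ 74.48°
|G| = 8 · 11.294 / (90.006 · 4.6098 · 3.7363) ≈ 0.058283
Gain = 20 log₁₀(0.058283) ≈ -24.69 dB
∠G = (84.92°) − (89.36° + 77.47° + 74.48°) = -156.39°

-24.7 dB, -156.4°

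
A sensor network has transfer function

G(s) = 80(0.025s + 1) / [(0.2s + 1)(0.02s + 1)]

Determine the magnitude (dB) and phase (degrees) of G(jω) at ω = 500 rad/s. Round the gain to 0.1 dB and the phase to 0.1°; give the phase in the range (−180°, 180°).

At ω = 500 rad/s:
zero (1 + j500·0.025) = 1 + j12.5 → |·| ≈ 12.54, ∠ ≈ 85.43°
pole (1 + j500·0.2) = 1 + j100 → |·| ≈ 100, ∠ ≈ 89.43°
pole (1 + j500·0.02) = 1 + j10 → |·| ≈ 10.05, ∠ ≈ 84.29°
|G| = 80 · 12.54 / (100 · 10.05) ≈ 0.99821
Gain = 20 log₁₀(0.99821) ≈ -0.02 dB
∠G = (85.43°) − (89.43° + 84.29°) = -88.29°

-0.0 dB, -88.3°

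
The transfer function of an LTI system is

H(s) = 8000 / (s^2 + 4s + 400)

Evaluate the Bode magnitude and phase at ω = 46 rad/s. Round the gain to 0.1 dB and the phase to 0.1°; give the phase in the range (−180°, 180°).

At s = jω = j46:
quadratic: (j46)² + 4·j46 + 400 = -1716 + j184 → |·| ≈ 1725.8, ∠ ≈ 173.88°
|H| = 8000 / 1725.8 ≈ 4.6355
Gain = 20 log₁₀(4.6355) ≈ 13.32 dB
∠H = 0.00° − 173.88° = -173.88°

13.3 dB, -173.9°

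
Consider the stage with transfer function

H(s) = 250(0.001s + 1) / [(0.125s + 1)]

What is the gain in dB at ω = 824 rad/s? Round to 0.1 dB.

10.0 dB

At ω = 824 rad/s:
zero (1 + j824·0.001) = 1 + j0.824 → |·| ≈ 1.2958, ∠ ≈ 39.49°
pole (1 + j824·0.125) = 1 + j103 → |·| ≈ 103, ∠ ≈ 89.44°
|H| = 250 · 1.2958 / (103) ≈ 3.1451
Gain = 20 log₁₀(3.1451) ≈ 9.95 dB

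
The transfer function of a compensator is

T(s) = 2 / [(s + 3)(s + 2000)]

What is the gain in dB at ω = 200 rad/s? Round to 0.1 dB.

At s = jω = j200:
pole (s+3): 3 + j200 → |·| = √(3²+200²) = √40009 ≈ 200.02, ∠ = arctan(200/3) ≈ 89.14°
pole (s+2000): 2000 + j200 → |·| = √(2000²+200²) = √4040000 ≈ 2010, ∠ = arctan(200/2000) ≈ 5.71°
|T| = 2 / 4.0204e+05 ≈ 4.9746e-06
Gain = 20 log₁₀(4.9746e-06) ≈ -106.06 dB

-106.1 dB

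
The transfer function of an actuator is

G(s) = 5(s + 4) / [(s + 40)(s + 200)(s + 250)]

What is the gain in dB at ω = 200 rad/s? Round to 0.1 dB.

-85.3 dB

At s = jω = j200:
zero (s+4): 4 + j200 → |·| = √(4²+200²) = √40016 ≈ 200.04, ∠ = arctan(200/4) ≈ 88.85°
pole (s+40): 40 + j200 → |·| = √(40²+200²) = √41600 ≈ 203.96, ∠ = arctan(200/40) ≈ 78.69°
pole (s+200): 200 + j200 → |·| = √(200²+200²) = √80000 ≈ 282.84, ∠ = arctan(200/200) ≈ 45.00°
pole (s+250): 250 + j200 → |·| = √(250²+200²) = √102500 ≈ 320.16, ∠ = arctan(200/250) ≈ 38.66°
|G| = 5 · 200.04 / 1.8469e+07 ≈ 5.4156e-05
Gain = 20 log₁₀(5.4156e-05) ≈ -85.33 dB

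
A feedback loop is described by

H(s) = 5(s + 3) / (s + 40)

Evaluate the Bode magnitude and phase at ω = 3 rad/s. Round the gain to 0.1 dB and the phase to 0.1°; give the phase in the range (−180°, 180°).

At s = jω = j3:
zero (s+3): 3 + j3 → |·| = √(3²+3²) = √18 ≈ 4.2426, ∠ = arctan(3/3) ≈ 45.00°
pole (s+40): 40 + j3 → |·| = √(40²+3²) = √1609 ≈ 40.112, ∠ = arctan(3/40) ≈ 4.29°
|H| = 5 · 4.2426 / 40.112 ≈ 0.52884
Gain = 20 log₁₀(0.52884) ≈ -5.53 dB
∠H = 45.00° − 4.29° = 40.71°

-5.5 dB, 40.7°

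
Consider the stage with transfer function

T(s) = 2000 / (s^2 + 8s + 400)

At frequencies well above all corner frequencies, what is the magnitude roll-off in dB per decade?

Each pole contributes −20 dB/decade at high frequency; each zero contributes +20 dB/decade.
Net: 0 zero(s) − 2 pole(s) → -40 dB/decade.

-40 dB/decade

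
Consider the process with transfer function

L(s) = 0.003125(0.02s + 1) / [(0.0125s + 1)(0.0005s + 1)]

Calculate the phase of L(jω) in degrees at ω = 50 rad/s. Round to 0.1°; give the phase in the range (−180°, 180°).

11.6°

At ω = 50 rad/s:
zero (1 + j50·0.02) = 1 + j1 → |·| ≈ 1.4142, ∠ ≈ 45.00°
pole (1 + j50·0.0125) = 1 + j0.625 → |·| ≈ 1.1792, ∠ ≈ 32.01°
pole (1 + j50·0.0005) = 1 + j0.025 → |·| ≈ 1.0003, ∠ ≈ 1.43°
∠L = (45.00°) − (32.01° + 1.43°) = 11.56°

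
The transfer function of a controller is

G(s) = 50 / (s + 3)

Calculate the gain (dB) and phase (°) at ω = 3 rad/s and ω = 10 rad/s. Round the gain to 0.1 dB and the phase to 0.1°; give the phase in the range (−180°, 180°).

ω = 3: 21.4 dB, -45.0°; ω = 10: 13.6 dB, -73.3°

At s = jω = j3:
pole (s+3): 3 + j3 → |·| = √(3²+3²) = √18 ≈ 4.2426, ∠ = arctan(3/3) ≈ 45.00°
|G| = 50 / 4.2426 ≈ 11.785
Gain = 20 log₁₀(11.785) ≈ 21.43 dB
∠G = 0.00° − 45.00° = -45.00°

At s = jω = j10:
pole (s+3): 3 + j10 → |·| = √(3²+10²) = √109 ≈ 10.44, ∠ = arctan(10/3) ≈ 73.30°
|G| = 50 / 10.44 ≈ 4.7893
Gain = 20 log₁₀(4.7893) ≈ 13.61 dB
∠G = 0.00° − 73.30° = -73.30°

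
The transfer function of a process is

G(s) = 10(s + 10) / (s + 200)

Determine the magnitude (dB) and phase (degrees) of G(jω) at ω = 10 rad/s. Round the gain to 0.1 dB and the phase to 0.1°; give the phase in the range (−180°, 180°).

At s = jω = j10:
zero (s+10): 10 + j10 → |·| = √(10²+10²) = √200 ≈ 14.142, ∠ = arctan(10/10) ≈ 45.00°
pole (s+200): 200 + j10 → |·| = √(200²+10²) = √40100 ≈ 200.25, ∠ = arctan(10/200) ≈ 2.86°
|G| = 10 · 14.142 / 200.25 ≈ 0.70622
Gain = 20 log₁₀(0.70622) ≈ -3.02 dB
∠G = 45.00° − 2.86° = 42.14°

-3.0 dB, 42.1°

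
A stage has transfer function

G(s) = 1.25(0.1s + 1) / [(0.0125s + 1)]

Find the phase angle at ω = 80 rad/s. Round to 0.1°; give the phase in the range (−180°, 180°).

At ω = 80 rad/s:
zero (1 + j80·0.1) = 1 + j8 → |·| ≈ 8.0623, ∠ ≈ 82.87°
pole (1 + j80·0.0125) = 1 + j1 → |·| ≈ 1.4142, ∠ ≈ 45.00°
∠G = (82.87°) − (45.00°) = 37.87°

37.9°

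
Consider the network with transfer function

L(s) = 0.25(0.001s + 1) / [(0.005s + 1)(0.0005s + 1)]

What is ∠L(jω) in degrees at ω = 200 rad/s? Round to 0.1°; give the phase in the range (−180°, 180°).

At ω = 200 rad/s:
zero (1 + j200·0.001) = 1 + j0.2 → |·| ≈ 1.0198, ∠ ≈ 11.31°
pole (1 + j200·0.005) = 1 + j1 → |·| ≈ 1.4142, ∠ ≈ 45.00°
pole (1 + j200·0.0005) = 1 + j0.1 → |·| ≈ 1.005, ∠ ≈ 5.71°
∠L = (11.31°) − (45.00° + 5.71°) = -39.40°

-39.4°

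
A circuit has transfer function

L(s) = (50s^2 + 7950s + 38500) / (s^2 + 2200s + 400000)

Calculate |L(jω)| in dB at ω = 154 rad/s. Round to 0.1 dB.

Substitute s = j154:
Numerator: 50(j154)^2 + 7950(j154) + 38500 = -1147300 + j1224300
Denominator: (j154)^2 + 2200(j154) + 400000 = 376284 + j338800
|N| = √(1147300² + 1224300²) ≈ 1.6779e+06, ∠N ≈ 133.14°
|D| = √(376284² + 338800²) ≈ 5.0633e+05, ∠D ≈ 42.00°
|L| = 1.6779e+06 / 5.0633e+05 ≈ 3.3138
Gain = 20 log₁₀(3.3138) ≈ 10.41 dB

10.4 dB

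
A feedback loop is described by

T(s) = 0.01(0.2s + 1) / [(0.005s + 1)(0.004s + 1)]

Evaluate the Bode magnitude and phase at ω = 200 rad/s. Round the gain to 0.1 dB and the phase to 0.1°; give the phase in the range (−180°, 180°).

At ω = 200 rad/s:
zero (1 + j200·0.2) = 1 + j40 → |·| ≈ 40.012, ∠ ≈ 88.57°
pole (1 + j200·0.005) = 1 + j1 → |·| ≈ 1.4142, ∠ ≈ 45.00°
pole (1 + j200·0.004) = 1 + j0.8 → |·| ≈ 1.2806, ∠ ≈ 38.66°
|T| = 0.01 · 40.012 / (1.4142 · 1.2806) ≈ 0.22094
Gain = 20 log₁₀(0.22094) ≈ -13.11 dB
∠T = (88.57°) − (45.00° + 38.66°) = 4.91°

-13.1 dB, 4.9°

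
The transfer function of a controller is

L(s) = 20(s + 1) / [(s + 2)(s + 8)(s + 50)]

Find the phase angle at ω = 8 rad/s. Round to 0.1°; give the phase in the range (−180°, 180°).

-47.2°

At s = jω = j8:
zero (s+1): 1 + j8 → |·| = √(1²+8²) = √65 ≈ 8.0623, ∠ = arctan(8/1) ≈ 82.87°
pole (s+2): 2 + j8 → |·| = √(2²+8²) = √68 ≈ 8.2462, ∠ = arctan(8/2) ≈ 75.96°
pole (s+8): 8 + j8 → |·| = √(8²+8²) = √128 ≈ 11.314, ∠ = arctan(8/8) ≈ 45.00°
pole (s+50): 50 + j8 → |·| = √(50²+8²) = √2564 ≈ 50.636, ∠ = arctan(8/50) ≈ 9.09°
∠L = 82.87° − 130.05° = -47.18°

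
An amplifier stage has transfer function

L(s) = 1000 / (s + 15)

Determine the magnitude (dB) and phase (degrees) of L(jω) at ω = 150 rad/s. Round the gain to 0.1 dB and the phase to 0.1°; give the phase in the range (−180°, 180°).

16.4 dB, -84.3°

At s = jω = j150:
pole (s+15): 15 + j150 → |·| = √(15²+150²) = √22725 ≈ 150.75, ∠ = arctan(150/15) ≈ 84.29°
|L| = 1000 / 150.75 ≈ 6.6335
Gain = 20 log₁₀(6.6335) ≈ 16.43 dB
∠L = 0.00° − 84.29° = -84.29°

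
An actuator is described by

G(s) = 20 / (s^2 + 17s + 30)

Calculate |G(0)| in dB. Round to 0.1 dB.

-3.5 dB

G(0) = 20 / 30 ≈ 0.66667
20 log₁₀(0.66667) ≈ -3.52 dB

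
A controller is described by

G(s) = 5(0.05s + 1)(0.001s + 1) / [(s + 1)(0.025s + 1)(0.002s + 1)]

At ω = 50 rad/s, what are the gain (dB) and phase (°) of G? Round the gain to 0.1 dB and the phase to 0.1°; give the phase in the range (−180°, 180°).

-15.5 dB, -74.8°

At ω = 50 rad/s:
zero (1 + j50·0.05) = 1 + j2.5 → |·| ≈ 2.6926, ∠ ≈ 68.20°
zero (1 + j50·0.001) = 1 + j0.05 → |·| ≈ 1.0012, ∠ ≈ 2.86°
pole (1 + j50·1) = 1 + j50 → |·| ≈ 50.01, ∠ ≈ 88.85°
pole (1 + j50·0.025) = 1 + j1.25 → |·| ≈ 1.6008, ∠ ≈ 51.34°
pole (1 + j50·0.002) = 1 + j0.1 → |·| ≈ 1.005, ∠ ≈ 5.71°
|G| = 5 · 2.6926 · 1.0012 / (50.01 · 1.6008 · 1.005) ≈ 0.16753
Gain = 20 log₁₀(0.16753) ≈ -15.52 dB
∠G = (68.20° + 2.86°) − (88.85° + 51.34° + 5.71°) = -74.84°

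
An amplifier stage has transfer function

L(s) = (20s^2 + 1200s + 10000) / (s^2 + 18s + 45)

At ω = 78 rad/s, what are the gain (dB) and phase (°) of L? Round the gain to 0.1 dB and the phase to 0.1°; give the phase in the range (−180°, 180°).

Substitute s = j78:
Numerator: 20(j78)^2 + 1200(j78) + 10000 = -111680 + j93600
Denominator: (j78)^2 + 18(j78) + 45 = -6039 + j1404
|N| = √(111680² + 93600²) ≈ 1.4572e+05, ∠N ≈ 140.03°
|D| = √(6039² + 1404²) ≈ 6200.1, ∠D ≈ 166.91°
|L| = 1.4572e+05 / 6200.1 ≈ 23.503
Gain = 20 log₁₀(23.503) ≈ 27.42 dB
∠L = 140.03° − 166.91° = -26.88°

27.4 dB, -26.9°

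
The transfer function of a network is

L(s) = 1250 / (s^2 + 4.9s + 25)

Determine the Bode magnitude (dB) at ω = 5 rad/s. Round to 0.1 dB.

34.2 dB

At s = jω = j5:
quadratic: (j5)² + 4.9·j5 + 25 = 0 + j24.5 → |·| ≈ 24.5, ∠ ≈ 90.00°
|L| = 1250 / 24.5 ≈ 51.02
Gain = 20 log₁₀(51.02) ≈ 34.15 dB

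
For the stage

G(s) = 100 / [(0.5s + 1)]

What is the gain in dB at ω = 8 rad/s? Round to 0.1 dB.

At ω = 8 rad/s:
pole (1 + j8·0.5) = 1 + j4 → |·| ≈ 4.1231, ∠ ≈ 75.96°
|G| = 100 · 1 / (4.1231) ≈ 24.254
Gain = 20 log₁₀(24.254) ≈ 27.70 dB

27.7 dB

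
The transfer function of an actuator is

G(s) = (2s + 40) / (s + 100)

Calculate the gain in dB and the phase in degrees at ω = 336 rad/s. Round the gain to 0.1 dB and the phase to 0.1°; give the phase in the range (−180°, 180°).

5.7 dB, 13.2°

Substitute s = j336:
Numerator: 2(j336) + 40 = 40 + j672
Denominator: (j336) + 100 = 100 + j336
|N| = √(40² + 672²) ≈ 673.19, ∠N ≈ 86.59°
|D| = √(100² + 336²) ≈ 350.57, ∠D ≈ 73.43°
|G| = 673.19 / 350.57 ≈ 1.9203
Gain = 20 log₁₀(1.9203) ≈ 5.67 dB
∠G = 86.59° − 73.43° = 13.16°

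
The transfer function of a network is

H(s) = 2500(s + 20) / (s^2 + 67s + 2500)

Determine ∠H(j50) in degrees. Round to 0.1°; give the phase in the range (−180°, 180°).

-21.8°

At s = jω = j50:
zero (s+20): 20 + j50 → |·| = √(20²+50²) = √2900 ≈ 53.852, ∠ = arctan(50/20) ≈ 68.20°
quadratic: (j50)² + 67·j50 + 2500 = 0 + j3350 → |·| ≈ 3350, ∠ ≈ 90.00°
∠H = 68.20° − 90.00° = -21.80°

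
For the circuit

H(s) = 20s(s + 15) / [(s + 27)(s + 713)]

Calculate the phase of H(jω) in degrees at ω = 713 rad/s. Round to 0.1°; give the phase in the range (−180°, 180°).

At s = jω = j713:
zero (s+15): 15 + j713 → |·| = √(15²+713²) = √508594 ≈ 713.16, ∠ = arctan(713/15) ≈ 88.79°
zero at origin: s = j713 → |·| = 713, ∠ = 90.00°
pole (s+27): 27 + j713 → |·| = √(27²+713²) = √509098 ≈ 713.51, ∠ = arctan(713/27) ≈ 87.83°
pole (s+713): 713 + j713 → |·| = √(713²+713²) = √1016738 ≈ 1008.3, ∠ = arctan(713/713) ≈ 45.00°
∠H = 178.79° − 132.83° = 45.96°

46.0°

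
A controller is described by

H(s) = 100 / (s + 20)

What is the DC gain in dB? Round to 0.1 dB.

14.0 dB

H(0) = 100 / 20 = 5
20 log₁₀(5) ≈ 13.98 dB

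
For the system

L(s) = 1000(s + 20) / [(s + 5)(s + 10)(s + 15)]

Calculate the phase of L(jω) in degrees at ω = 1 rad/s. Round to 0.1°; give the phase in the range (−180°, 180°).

-18.0°

At s = jω = j1:
zero (s+20): 20 + j1 → |·| = √(20²+1²) = √401 ≈ 20.025, ∠ = arctan(1/20) ≈ 2.86°
pole (s+5): 5 + j1 → |·| = √(5²+1²) = √26 ≈ 5.099, ∠ = arctan(1/5) ≈ 11.31°
pole (s+10): 10 + j1 → |·| = √(10²+1²) = √101 ≈ 10.05, ∠ = arctan(1/10) ≈ 5.71°
pole (s+15): 15 + j1 → |·| = √(15²+1²) = √226 ≈ 15.033, ∠ = arctan(1/15) ≈ 3.81°
∠L = 2.86° − 20.83° = -17.97°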